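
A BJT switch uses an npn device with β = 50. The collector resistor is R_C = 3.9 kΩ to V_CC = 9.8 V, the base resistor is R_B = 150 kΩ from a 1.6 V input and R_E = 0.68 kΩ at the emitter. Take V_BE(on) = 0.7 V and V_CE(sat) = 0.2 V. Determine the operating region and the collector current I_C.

active; I_C ≈ 0.24 mA

Assume active. Base-emitter loop: I_B = (V_BB − V_BE)/(R_B + (β+1)R_E) = (1.6 − 0.7)/(150 + 51×0.68) = 0.00487 mA.
I_C = β·I_B = 50×0.00487 = 0.244 mA.
V_CE = V_CC − I_C·R_C − I_E·R_E = 9.8 − 0.244×3.9 − 0.249×0.68 = 8.68 V > V_CE(sat), so the active-region assumption holds.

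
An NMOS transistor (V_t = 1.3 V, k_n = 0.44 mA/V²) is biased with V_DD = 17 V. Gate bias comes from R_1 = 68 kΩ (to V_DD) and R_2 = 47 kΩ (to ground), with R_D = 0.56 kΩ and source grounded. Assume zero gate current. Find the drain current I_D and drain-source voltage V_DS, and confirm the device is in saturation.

V_G = V_DD·R_2/(R_1+R_2) = 17×47/115 = 6.95 V. With the source grounded, V_GS = V_G = 6.95 V.
Assume saturation: I_D = (k_n/2)(V_GS − V_t)² = (0.44/2)×(6.95 − 1.3)² = 0.22×5.65² = 7.02 mA.
V_DS = V_DD − I_D·R_D = 17 − 7.02×0.56 = 13.1 V.
Saturation requires V_DS ≥ V_GS − V_t = 5.65 V; 13.1 ≥ 5.65 ✓.

I_D ≈ 7 mA, V_DS ≈ 13 V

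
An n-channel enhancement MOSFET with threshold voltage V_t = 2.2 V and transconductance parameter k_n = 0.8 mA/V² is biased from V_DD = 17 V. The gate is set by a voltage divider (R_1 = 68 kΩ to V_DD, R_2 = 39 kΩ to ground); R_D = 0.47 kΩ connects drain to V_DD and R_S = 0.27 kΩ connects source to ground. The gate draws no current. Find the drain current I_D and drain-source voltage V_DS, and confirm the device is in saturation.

V_G = V_DD·R_2/(R_1+R_2) = 17×39/107 = 6.2 V.
Assume saturation: I_D = (k_n/2)(V_GS − V_t)² with V_GS = V_G − I_D·R_S = 6.2 − 0.27·I_D.
Substituting gives 0.0292·I_D² − 1.86·I_D + 6.39 = 0, with roots I_D = 3.64 or 60.3 mA.
The root I_D = 60.3 mA gives V_GS = -10.1 V ≤ V_t, so take I_D = 3.64 mA.
Then V_GS = 5.21 V and V_DS = V_DD − I_D(R_D+R_S) = 17 − 3.64×0.74 = 14.3 V.
Saturation requires V_DS ≥ V_GS − V_t = 3.01 V; 14.3 ≥ 3.01 ✓.

I_D ≈ 3.6 mA, V_DS ≈ 14 V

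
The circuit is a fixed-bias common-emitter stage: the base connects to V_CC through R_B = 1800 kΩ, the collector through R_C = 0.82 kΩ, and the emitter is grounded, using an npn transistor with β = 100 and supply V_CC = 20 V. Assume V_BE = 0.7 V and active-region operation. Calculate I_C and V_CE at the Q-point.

I_C ≈ 1.1 mA, V_CE ≈ 19 V

Base loop: V_CC = I_B·R_B + V_BE, so I_B = (20 − 0.7)/1800 kΩ = 0.0107 mA.
In the active region I_C = β·I_B = 100 × 0.0107 = 1.07 mA.
Collector loop: V_CE = V_CC − I_C·R_C = 20 − 1.07×0.82 = 19.1 V.
Since V_CE = 19.1 V > V_CE(sat) ≈ 0.2 V, the transistor is in the active region as assumed.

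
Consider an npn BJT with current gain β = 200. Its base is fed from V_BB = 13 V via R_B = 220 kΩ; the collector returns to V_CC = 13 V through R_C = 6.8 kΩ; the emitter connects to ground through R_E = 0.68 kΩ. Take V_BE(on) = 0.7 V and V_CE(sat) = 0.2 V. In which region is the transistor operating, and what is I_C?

Assume active: I_B = (13 − 0.7)/(220 + 201×0.68) = 0.0345 mA, I_C = β·I_B = 6.9 mA.
Then V_CE = 13 − 6.9×6.8 − 6.93×0.68 = -38.6 V < 0.2 V — the active assumption fails.
Re-solve with V_CE = 0.2 V. KCL at the emitter: V_E/R_E = (V_BB−0.7−V_E)/R_B + (V_CC−0.2−V_E)/R_C, giving V_E = 1.19 V.
I_C = (V_CC − 0.2 − V_E)/R_C = (12.8 − 1.19)/6.8 = 1.71 mA.
Check: I_B = (12.3 − 1.19)/220 = 0.0505 mA, and β·I_B = 10.1 mA > I_C, confirming saturation.

saturation; I_C ≈ 1.7 mA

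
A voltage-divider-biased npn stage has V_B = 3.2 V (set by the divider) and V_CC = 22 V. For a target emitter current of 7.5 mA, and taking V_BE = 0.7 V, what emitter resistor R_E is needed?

R_E ≈ 0.33 kΩ

V_E = V_B − V_BE = 3.2 − 0.7 = 2.5 V.
R_E = V_E / I_E = 2.5 / 7.5 = 0.333 kΩ.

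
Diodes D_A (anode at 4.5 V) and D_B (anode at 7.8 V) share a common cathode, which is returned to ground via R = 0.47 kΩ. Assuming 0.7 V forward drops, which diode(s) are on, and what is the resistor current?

Only D_B conducts; I_R ≈ 15 mA

Assume both conduct. Then node N would need to be at both 4.5−0.7 = 3.8 V and 7.8−0.7 = 7.1 V, which is impossible.
Assume only D_B conducts: V_N = 7.8 − 0.7 = 7.1 V, so I_R = 7.1/0.47 = 15.1 mA.
Check D_A: its anode-to-cathode voltage is 4.5 − 7.1 = -2.6 V < 0.7 V, so it is off. The assumption is consistent.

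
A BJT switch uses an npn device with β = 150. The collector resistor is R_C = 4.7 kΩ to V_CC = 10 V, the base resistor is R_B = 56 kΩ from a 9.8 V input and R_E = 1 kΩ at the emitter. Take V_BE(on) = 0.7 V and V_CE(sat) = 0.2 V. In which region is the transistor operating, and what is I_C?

saturation; I_C ≈ 1.7 mA

Assume active: I_B = (9.8 − 0.7)/(56 + 151×1) = 0.044 mA, I_C = β·I_B = 6.59 mA.
Then V_CE = 10 − 6.59×4.7 − 6.64×1 = -27.6 V < 0.2 V — the active assumption fails.
Re-solve with V_CE = 0.2 V. KCL at the emitter: V_E/R_E = (V_BB−0.7−V_E)/R_B + (V_CC−0.2−V_E)/R_C, giving V_E = 1.83 V.
I_C = (V_CC − 0.2 − V_E)/R_C = (9.8 − 1.83)/4.7 = 1.7 mA.
Check: I_B = (9.1 − 1.83)/56 = 0.13 mA, and β·I_B = 19.5 mA > I_C, confirming saturation.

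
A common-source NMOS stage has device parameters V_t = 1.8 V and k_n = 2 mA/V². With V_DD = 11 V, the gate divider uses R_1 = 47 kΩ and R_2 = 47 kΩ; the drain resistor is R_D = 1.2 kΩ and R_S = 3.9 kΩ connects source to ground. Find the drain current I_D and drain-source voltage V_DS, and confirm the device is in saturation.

I_D ≈ 0.73 mA, V_DS ≈ 7.3 V

V_G = V_DD·R_2/(R_1+R_2) = 11×47/94 = 5.5 V.
Assume saturation: I_D = (k_n/2)(V_GS − V_t)² with V_GS = V_G − I_D·R_S = 5.5 − 3.9·I_D.
Substituting gives 15.2·I_D² − 29.9·I_D + 13.7 = 0, with roots I_D = 0.73 or 1.23 mA.
The root I_D = 1.23 mA gives V_GS = 0.689 V ≤ V_t, so take I_D = 0.73 mA.
Then V_GS = 2.65 V and V_DS = V_DD − I_D(R_D+R_S) = 11 − 0.73×5.1 = 7.28 V.
Saturation requires V_DS ≥ V_GS − V_t = 0.854 V; 7.28 ≥ 0.854 ✓.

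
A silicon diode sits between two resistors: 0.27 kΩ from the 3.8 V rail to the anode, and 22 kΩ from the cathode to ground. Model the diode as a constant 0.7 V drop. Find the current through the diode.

I ≈ 0.14 mA

The two resistors are in series with the diode, so KVL gives 3.8 = I·0.27 + 0.7 + I·22.
I = (3.8 − 0.7) / (0.27 + 22) kΩ = 3.1 / 22.3 = 0.139 mA.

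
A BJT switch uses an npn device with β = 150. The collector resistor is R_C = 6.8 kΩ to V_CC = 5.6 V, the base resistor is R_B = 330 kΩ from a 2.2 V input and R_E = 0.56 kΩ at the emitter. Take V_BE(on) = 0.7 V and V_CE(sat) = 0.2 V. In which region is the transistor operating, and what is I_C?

Assume active. Base-emitter loop: I_B = (V_BB − V_BE)/(R_B + (β+1)R_E) = (2.2 − 0.7)/(330 + 151×0.56) = 0.00362 mA.
I_C = β·I_B = 150×0.00362 = 0.543 mA.
V_CE = V_CC − I_C·R_C − I_E·R_E = 5.6 − 0.543×6.8 − 0.546×0.56 = 1.6 V > V_CE(sat), so the active-region assumption holds.

active; I_C ≈ 0.54 mA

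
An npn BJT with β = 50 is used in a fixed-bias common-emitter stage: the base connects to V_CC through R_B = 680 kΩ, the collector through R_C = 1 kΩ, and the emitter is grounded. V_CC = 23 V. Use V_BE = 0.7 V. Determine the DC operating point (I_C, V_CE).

I_C ≈ 1.6 mA, V_CE ≈ 21 V

Base loop: V_CC = I_B·R_B + V_BE, so I_B = (23 − 0.7)/680 kΩ = 0.0328 mA.
In the active region I_C = β·I_B = 50 × 0.0328 = 1.64 mA.
Collector loop: V_CE = V_CC − I_C·R_C = 23 − 1.64×1 = 21.4 V.
Since V_CE = 21.4 V > V_CE(sat) ≈ 0.2 V, the transistor is in the active region as assumed.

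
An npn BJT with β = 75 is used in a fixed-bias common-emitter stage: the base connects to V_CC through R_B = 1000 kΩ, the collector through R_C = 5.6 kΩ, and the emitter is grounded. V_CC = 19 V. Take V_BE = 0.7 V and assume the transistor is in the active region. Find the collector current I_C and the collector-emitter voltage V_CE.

Base loop: V_CC = I_B·R_B + V_BE, so I_B = (19 − 0.7)/1000 kΩ = 0.0183 mA.
In the active region I_C = β·I_B = 75 × 0.0183 = 1.37 mA.
Collector loop: V_CE = V_CC − I_C·R_C = 19 − 1.37×5.6 = 11.3 V.
Since V_CE = 11.3 V > V_CE(sat) ≈ 0.2 V, the transistor is in the active region as assumed.

I_C ≈ 1.4 mA, V_CE ≈ 11 V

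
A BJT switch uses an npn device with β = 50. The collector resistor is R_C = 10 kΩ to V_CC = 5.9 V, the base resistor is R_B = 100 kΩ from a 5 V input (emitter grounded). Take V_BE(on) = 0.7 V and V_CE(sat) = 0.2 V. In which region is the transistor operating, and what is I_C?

Assume active: I_B = (5 − 0.7)/100 = 0.043 mA, giving I_C = β·I_B = 2.15 mA.
But then V_CE = 5.9 − 2.15×10 = -15.6 V < V_CE(sat) = 0.2 V — impossible in the active region.
So the transistor is saturated. With V_CE = 0.2 V, I_C = (V_CC − 0.2)/R_C = 5.7/10 = 0.57 mA.
Check: β·I_B = 2.15 mA > I_C = 0.57 mA, confirming saturation.

saturation; I_C ≈ 0.57 mA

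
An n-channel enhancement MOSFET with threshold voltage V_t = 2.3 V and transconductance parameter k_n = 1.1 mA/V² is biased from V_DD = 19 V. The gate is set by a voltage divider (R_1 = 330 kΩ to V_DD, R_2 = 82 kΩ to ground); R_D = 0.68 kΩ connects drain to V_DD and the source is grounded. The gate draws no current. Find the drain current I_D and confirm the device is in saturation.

I_D ≈ 1.2 mA

V_G = V_DD·R_2/(R_1+R_2) = 19×82/412 = 3.78 V. With the source grounded, V_GS = V_G = 3.78 V.
Assume saturation: I_D = (k_n/2)(V_GS − V_t)² = (1.1/2)×(3.78 − 2.3)² = 0.55×1.48² = 1.21 mA.
V_DS = V_DD − I_D·R_D = 19 − 1.21×0.68 = 18.2 V.
Saturation requires V_DS ≥ V_GS − V_t = 1.48 V; 18.2 ≥ 1.48 ✓.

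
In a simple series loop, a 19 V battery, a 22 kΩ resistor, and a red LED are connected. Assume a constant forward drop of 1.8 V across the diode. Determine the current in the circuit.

KVL around the loop: 19 = V_D + I·R = 1.8 + I × 22 kΩ.
So I = (19 − 1.8) / 22 kΩ = 17.2 / 22 = 0.782 mA.

I ≈ 0.78 mA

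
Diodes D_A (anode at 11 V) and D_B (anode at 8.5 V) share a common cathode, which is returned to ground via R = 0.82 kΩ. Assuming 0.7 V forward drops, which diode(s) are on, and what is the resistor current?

Assume both conduct. Then node N would need to be at both 11−0.7 = 10.3 V and 8.5−0.7 = 7.8 V, which is impossible.
Assume only D_A conducts: V_N = 11 − 0.7 = 10.3 V, so I_R = 10.3/0.82 = 12.6 mA.
Check D_B: its anode-to-cathode voltage is 8.5 − 10.3 = -1.8 V < 0.7 V, so it is off. The assumption is consistent.

Only D_A conducts; I_R ≈ 13 mA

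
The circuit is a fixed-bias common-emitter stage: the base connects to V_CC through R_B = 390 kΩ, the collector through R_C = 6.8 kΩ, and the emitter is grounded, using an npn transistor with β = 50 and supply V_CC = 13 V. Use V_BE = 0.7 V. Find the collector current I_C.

Base loop: V_CC = I_B·R_B + V_BE, so I_B = (13 − 0.7)/390 kΩ = 0.0315 mA.
In the active region I_C = β·I_B = 50 × 0.0315 = 1.58 mA.
Collector loop: V_CE = V_CC − I_C·R_C = 13 − 1.58×6.8 = 2.28 V.
Since V_CE = 2.28 V > V_CE(sat) ≈ 0.2 V, the transistor is in the active region as assumed.

I_C ≈ 1.6 mA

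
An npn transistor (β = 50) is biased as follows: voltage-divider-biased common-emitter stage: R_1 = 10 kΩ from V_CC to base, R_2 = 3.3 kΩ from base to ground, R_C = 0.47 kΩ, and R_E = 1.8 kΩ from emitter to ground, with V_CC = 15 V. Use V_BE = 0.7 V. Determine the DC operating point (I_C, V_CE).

I_C ≈ 1.6 mA, V_CE ≈ 11 V

Thevenize the base divider: V_Th = V_CC·R_2/(R_1+R_2) = 15×3.3/13.3 = 3.72 V, R_Th = R_1‖R_2 = 2.48 kΩ.
Base-emitter loop: V_Th = I_B·R_Th + V_BE + (β+1)I_B·R_E, so I_B = (3.72 − 0.7) / (2.48 + 51×1.8) = 0.0321 mA.
I_C = β·I_B = 50×0.0321 = 1.6 mA, and I_E = (β+1)I_B = 1.63 mA.
V_CE = V_CC − I_C·R_C − I_E·R_E = 15 − 1.6×0.47 − 1.63×1.8 = 11.3 V.
V_CE = 11.3 V > 0.2 V confirms active-region operation.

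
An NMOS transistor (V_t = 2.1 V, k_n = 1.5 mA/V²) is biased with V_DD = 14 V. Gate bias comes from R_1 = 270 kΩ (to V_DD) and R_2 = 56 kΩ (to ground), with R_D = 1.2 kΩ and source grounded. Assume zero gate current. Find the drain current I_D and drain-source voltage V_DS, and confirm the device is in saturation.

I_D ≈ 0.07 mA, V_DS ≈ 14 V

V_G = V_DD·R_2/(R_1+R_2) = 14×56/326 = 2.4 V. With the source grounded, V_GS = V_G = 2.4 V.
Assume saturation: I_D = (k_n/2)(V_GS − V_t)² = (1.5/2)×(2.4 − 2.1)² = 0.75×0.305² = 0.0697 mA.
V_DS = V_DD − I_D·R_D = 14 − 0.0697×1.2 = 13.9 V.
Saturation requires V_DS ≥ V_GS − V_t = 0.305 V; 13.9 ≥ 0.305 ✓.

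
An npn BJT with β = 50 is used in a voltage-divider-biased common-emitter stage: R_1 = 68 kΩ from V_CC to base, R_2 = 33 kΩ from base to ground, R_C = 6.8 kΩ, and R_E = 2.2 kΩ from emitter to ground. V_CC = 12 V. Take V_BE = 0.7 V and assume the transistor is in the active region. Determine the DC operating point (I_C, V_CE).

I_C ≈ 1.2 mA, V_CE ≈ 1.2 V

Thevenize the base divider: V_Th = V_CC·R_2/(R_1+R_2) = 12×33/101 = 3.92 V, R_Th = R_1‖R_2 = 22.2 kΩ.
Base-emitter loop: V_Th = I_B·R_Th + V_BE + (β+1)I_B·R_E, so I_B = (3.92 − 0.7) / (22.2 + 51×2.2) = 0.024 mA.
I_C = β·I_B = 50×0.024 = 1.2 mA, and I_E = (β+1)I_B = 1.22 mA.
V_CE = V_CC − I_C·R_C − I_E·R_E = 12 − 1.2×6.8 − 1.22×2.2 = 1.16 V.
V_CE = 1.16 V > 0.2 V confirms active-region operation.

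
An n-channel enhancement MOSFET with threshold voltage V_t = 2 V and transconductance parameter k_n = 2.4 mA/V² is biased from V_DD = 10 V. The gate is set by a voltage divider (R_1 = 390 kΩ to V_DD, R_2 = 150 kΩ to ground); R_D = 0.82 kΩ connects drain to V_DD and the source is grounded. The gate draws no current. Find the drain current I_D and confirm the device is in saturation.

I_D ≈ 0.73 mA

V_G = V_DD·R_2/(R_1+R_2) = 10×150/540 = 2.78 V. With the source grounded, V_GS = V_G = 2.78 V.
Assume saturation: I_D = (k_n/2)(V_GS − V_t)² = (2.4/2)×(2.78 − 2)² = 1.2×0.778² = 0.726 mA.
V_DS = V_DD − I_D·R_D = 10 − 0.726×0.82 = 9.4 V.
Saturation requires V_DS ≥ V_GS − V_t = 0.778 V; 9.4 ≥ 0.778 ✓.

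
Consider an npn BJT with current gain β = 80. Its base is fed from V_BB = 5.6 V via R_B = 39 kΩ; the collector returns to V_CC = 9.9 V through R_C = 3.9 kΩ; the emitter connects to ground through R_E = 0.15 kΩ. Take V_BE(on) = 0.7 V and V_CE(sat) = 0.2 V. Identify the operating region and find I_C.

Assume active: I_B = (5.6 − 0.7)/(39 + 81×0.15) = 0.0958 mA, I_C = β·I_B = 7.66 mA.
Then V_CE = 9.9 − 7.66×3.9 − 7.76×0.15 = -21.2 V < 0.2 V — the active assumption fails.
Re-solve with V_CE = 0.2 V. KCL at the emitter: V_E/R_E = (V_BB−0.7−V_E)/R_B + (V_CC−0.2−V_E)/R_C, giving V_E = 0.376 V.
I_C = (V_CC − 0.2 − V_E)/R_C = (9.7 − 0.376)/3.9 = 2.39 mA.
Check: I_B = (4.9 − 0.376)/39 = 0.116 mA, and β·I_B = 9.28 mA > I_C, confirming saturation.

saturation; I_C ≈ 2.4 mA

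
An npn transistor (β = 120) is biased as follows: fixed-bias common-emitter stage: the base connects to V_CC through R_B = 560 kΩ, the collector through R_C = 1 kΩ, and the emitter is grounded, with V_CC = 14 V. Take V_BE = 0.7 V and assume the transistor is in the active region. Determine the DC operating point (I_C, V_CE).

I_C ≈ 2.9 mA, V_CE ≈ 11 V

Base loop: V_CC = I_B·R_B + V_BE, so I_B = (14 − 0.7)/560 kΩ = 0.0238 mA.
In the active region I_C = β·I_B = 120 × 0.0238 = 2.85 mA.
Collector loop: V_CE = V_CC − I_C·R_C = 14 − 2.85×1 = 11.2 V.
Since V_CE = 11.2 V > V_CE(sat) ≈ 0.2 V, the transistor is in the active region as assumed.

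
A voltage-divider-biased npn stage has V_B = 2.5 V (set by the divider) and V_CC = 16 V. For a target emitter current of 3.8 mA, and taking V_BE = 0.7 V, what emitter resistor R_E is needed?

R_E ≈ 0.47 kΩ

V_E = V_B − V_BE = 2.5 − 0.7 = 1.8 V.
R_E = V_E / I_E = 1.8 / 3.8 = 0.474 kΩ.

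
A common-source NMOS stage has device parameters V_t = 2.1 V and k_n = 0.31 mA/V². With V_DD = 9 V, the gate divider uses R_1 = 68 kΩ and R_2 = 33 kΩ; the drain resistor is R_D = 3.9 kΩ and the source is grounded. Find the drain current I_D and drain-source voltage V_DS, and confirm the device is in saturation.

I_D ≈ 0.11 mA, V_DS ≈ 8.6 V

V_G = V_DD·R_2/(R_1+R_2) = 9×33/101 = 2.94 V. With the source grounded, V_GS = V_G = 2.94 V.
Assume saturation: I_D = (k_n/2)(V_GS − V_t)² = (0.31/2)×(2.94 − 2.1)² = 0.155×0.841² = 0.11 mA.
V_DS = V_DD − I_D·R_D = 9 − 0.11×3.9 = 8.57 V.
Saturation requires V_DS ≥ V_GS − V_t = 0.841 V; 8.57 ≥ 0.841 ✓.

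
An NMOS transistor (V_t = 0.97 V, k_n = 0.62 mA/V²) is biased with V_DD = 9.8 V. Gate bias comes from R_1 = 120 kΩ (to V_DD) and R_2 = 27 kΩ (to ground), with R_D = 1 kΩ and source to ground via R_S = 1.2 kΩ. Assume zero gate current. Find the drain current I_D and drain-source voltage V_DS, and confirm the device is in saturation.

V_G = V_DD·R_2/(R_1+R_2) = 9.8×27/147 = 1.8 V.
Assume saturation: I_D = (k_n/2)(V_GS − V_t)² with V_GS = V_G − I_D·R_S = 1.8 − 1.2·I_D.
Substituting gives 0.446·I_D² − 1.62·I_D + 0.214 = 0, with roots I_D = 0.137 or 3.49 mA.
The root I_D = 3.49 mA gives V_GS = -2.38 V ≤ V_t, so take I_D = 0.137 mA.
Then V_GS = 1.64 V and V_DS = V_DD − I_D(R_D+R_S) = 9.8 − 0.137×2.2 = 9.5 V.
Saturation requires V_DS ≥ V_GS − V_t = 0.665 V; 9.5 ≥ 0.665 ✓.

I_D ≈ 0.14 mA, V_DS ≈ 9.5 V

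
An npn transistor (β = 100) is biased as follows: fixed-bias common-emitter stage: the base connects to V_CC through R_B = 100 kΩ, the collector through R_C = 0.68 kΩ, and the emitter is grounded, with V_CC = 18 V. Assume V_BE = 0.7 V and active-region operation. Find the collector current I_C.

I_C ≈ 17 mA

Base loop: V_CC = I_B·R_B + V_BE, so I_B = (18 − 0.7)/100 kΩ = 0.173 mA.
In the active region I_C = β·I_B = 100 × 0.173 = 17.3 mA.
Collector loop: V_CE = V_CC − I_C·R_C = 18 − 17.3×0.68 = 6.24 V.
Since V_CE = 6.24 V > V_CE(sat) ≈ 0.2 V, the transistor is in the active region as assumed.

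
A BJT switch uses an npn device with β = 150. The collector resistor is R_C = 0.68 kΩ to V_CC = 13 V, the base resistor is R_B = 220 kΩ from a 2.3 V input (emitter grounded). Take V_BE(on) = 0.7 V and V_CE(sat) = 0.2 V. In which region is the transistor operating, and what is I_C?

active; I_C ≈ 1.1 mA

Assume active. Base-emitter loop: I_B = (V_BB − V_BE)/R_B = (2.3 − 0.7)/220 = 0.00727 mA.
I_C = β·I_B = 150×0.00727 = 1.09 mA.
V_CE = V_CC − I_C·R_C = 13 − 1.09×0.68 = 12.3 V > V_CE(sat), so the active-region assumption holds.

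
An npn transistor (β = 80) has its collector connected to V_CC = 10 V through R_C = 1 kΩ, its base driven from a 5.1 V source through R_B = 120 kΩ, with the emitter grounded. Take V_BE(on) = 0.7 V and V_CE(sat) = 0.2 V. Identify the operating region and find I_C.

active; I_C ≈ 2.9 mA

Assume active. Base-emitter loop: I_B = (V_BB − V_BE)/R_B = (5.1 − 0.7)/120 = 0.0367 mA.
I_C = β·I_B = 80×0.0367 = 2.93 mA.
V_CE = V_CC − I_C·R_C = 10 − 2.93×1 = 7.07 V > V_CE(sat), so the active-region assumption holds.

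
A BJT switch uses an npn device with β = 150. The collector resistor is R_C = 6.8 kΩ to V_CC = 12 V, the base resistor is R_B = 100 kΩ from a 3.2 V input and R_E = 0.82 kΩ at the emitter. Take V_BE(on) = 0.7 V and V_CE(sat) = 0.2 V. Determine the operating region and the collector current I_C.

saturation; I_C ≈ 1.5 mA

Assume active: I_B = (3.2 − 0.7)/(100 + 151×0.82) = 0.0112 mA, I_C = β·I_B = 1.68 mA.
Then V_CE = 12 − 1.68×6.8 − 1.69×0.82 = -0.776 V < 0.2 V — the active assumption fails.
Re-solve with V_CE = 0.2 V. KCL at the emitter: V_E/R_E = (V_BB−0.7−V_E)/R_B + (V_CC−0.2−V_E)/R_C, giving V_E = 1.28 V.
I_C = (V_CC − 0.2 − V_E)/R_C = (11.8 − 1.28)/6.8 = 1.55 mA.
Check: I_B = (2.5 − 1.28)/100 = 0.0122 mA, and β·I_B = 1.83 mA > I_C, confirming saturation.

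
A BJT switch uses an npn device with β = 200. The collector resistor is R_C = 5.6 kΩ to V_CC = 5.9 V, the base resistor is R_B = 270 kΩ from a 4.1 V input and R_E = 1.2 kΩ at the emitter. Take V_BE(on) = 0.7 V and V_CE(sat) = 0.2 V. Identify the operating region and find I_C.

saturation; I_C ≈ 0.84 mA

Assume active: I_B = (4.1 − 0.7)/(270 + 201×1.2) = 0.00665 mA, I_C = β·I_B = 1.33 mA.
Then V_CE = 5.9 − 1.33×5.6 − 1.34×1.2 = -3.15 V < 0.2 V — the active assumption fails.
Re-solve with V_CE = 0.2 V. KCL at the emitter: V_E/R_E = (V_BB−0.7−V_E)/R_B + (V_CC−0.2−V_E)/R_C, giving V_E = 1.01 V.
I_C = (V_CC − 0.2 − V_E)/R_C = (5.7 − 1.01)/5.6 = 0.837 mA.
Check: I_B = (3.4 − 1.01)/270 = 0.00883 mA, and β·I_B = 1.77 mA > I_C, confirming saturation.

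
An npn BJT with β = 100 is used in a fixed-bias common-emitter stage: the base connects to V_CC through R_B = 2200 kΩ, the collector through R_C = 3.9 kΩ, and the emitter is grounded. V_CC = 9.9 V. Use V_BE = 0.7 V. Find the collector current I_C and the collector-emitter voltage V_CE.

Base loop: V_CC = I_B·R_B + V_BE, so I_B = (9.9 − 0.7)/2200 kΩ = 0.00418 mA.
In the active region I_C = β·I_B = 100 × 0.00418 = 0.418 mA.
Collector loop: V_CE = V_CC − I_C·R_C = 9.9 − 0.418×3.9 = 8.27 V.
Since V_CE = 8.27 V > V_CE(sat) ≈ 0.2 V, the transistor is in the active region as assumed.

I_C ≈ 0.42 mA, V_CE ≈ 8.3 V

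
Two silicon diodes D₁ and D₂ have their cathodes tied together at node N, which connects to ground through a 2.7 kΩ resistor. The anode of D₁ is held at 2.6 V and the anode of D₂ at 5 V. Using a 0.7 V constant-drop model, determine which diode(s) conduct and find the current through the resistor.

Assume both conduct. Then node N would need to be at both 2.6−0.7 = 1.9 V and 5−0.7 = 4.3 V, which is impossible.
Assume only D₂ conducts: V_N = 5 − 0.7 = 4.3 V, so I_R = 4.3/2.7 = 1.59 mA.
Check D₁: its anode-to-cathode voltage is 2.6 − 4.3 = -1.7 V < 0.7 V, so it is off. The assumption is consistent.

Only D₂ conducts; I_R ≈ 1.6 mA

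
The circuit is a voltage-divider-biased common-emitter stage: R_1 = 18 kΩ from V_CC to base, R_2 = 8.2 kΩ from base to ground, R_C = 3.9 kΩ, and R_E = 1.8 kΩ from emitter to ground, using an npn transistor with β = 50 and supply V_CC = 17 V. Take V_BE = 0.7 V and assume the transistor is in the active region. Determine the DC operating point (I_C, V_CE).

Thevenize the base divider: V_Th = V_CC·R_2/(R_1+R_2) = 17×8.2/26.2 = 5.32 V, R_Th = R_1‖R_2 = 5.63 kΩ.
Base-emitter loop: V_Th = I_B·R_Th + V_BE + (β+1)I_B·R_E, so I_B = (5.32 − 0.7) / (5.63 + 51×1.8) = 0.0474 mA.
I_C = β·I_B = 50×0.0474 = 2.37 mA, and I_E = (β+1)I_B = 2.42 mA.
V_CE = V_CC − I_C·R_C − I_E·R_E = 17 − 2.37×3.9 − 2.42×1.8 = 3.4 V.
V_CE = 3.4 V > 0.2 V confirms active-region operation.

I_C ≈ 2.4 mA, V_CE ≈ 3.4 V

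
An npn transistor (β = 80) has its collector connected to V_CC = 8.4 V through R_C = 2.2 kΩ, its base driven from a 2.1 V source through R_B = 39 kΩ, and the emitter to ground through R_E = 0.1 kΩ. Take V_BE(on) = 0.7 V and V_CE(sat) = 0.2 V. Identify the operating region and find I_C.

active; I_C ≈ 2.4 mA

Assume active. Base-emitter loop: I_B = (V_BB − V_BE)/(R_B + (β+1)R_E) = (2.1 − 0.7)/(39 + 81×0.1) = 0.0297 mA.
I_C = β·I_B = 80×0.0297 = 2.38 mA.
V_CE = V_CC − I_C·R_C − I_E·R_E = 8.4 − 2.38×2.2 − 2.41×0.1 = 2.93 V > V_CE(sat), so the active-region assumption holds.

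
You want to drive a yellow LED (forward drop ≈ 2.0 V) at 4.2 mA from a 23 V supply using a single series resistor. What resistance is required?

R ≈ 5 kΩ

The resistor drops V_S − V_D = 23 − 2.0 = 21 V at 4.2 mA.
R = 21 V / 4.2 mA = 5 kΩ.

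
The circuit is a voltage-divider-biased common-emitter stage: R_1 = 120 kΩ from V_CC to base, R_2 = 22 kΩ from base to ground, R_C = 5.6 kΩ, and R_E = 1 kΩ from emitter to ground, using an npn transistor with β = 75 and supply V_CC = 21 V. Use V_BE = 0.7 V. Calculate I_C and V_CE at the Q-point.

I_C ≈ 2 mA, V_CE ≈ 7.6 V

Thevenize the base divider: V_Th = V_CC·R_2/(R_1+R_2) = 21×22/142 = 3.25 V, R_Th = R_1‖R_2 = 18.6 kΩ.
Base-emitter loop: V_Th = I_B·R_Th + V_BE + (β+1)I_B·R_E, so I_B = (3.25 − 0.7) / (18.6 + 76×1) = 0.027 mA.
I_C = β·I_B = 75×0.027 = 2.02 mA, and I_E = (β+1)I_B = 2.05 mA.
V_CE = V_CC − I_C·R_C − I_E·R_E = 21 − 2.02×5.6 − 2.05×1 = 7.61 V.
V_CE = 7.61 V > 0.2 V confirms active-region operation.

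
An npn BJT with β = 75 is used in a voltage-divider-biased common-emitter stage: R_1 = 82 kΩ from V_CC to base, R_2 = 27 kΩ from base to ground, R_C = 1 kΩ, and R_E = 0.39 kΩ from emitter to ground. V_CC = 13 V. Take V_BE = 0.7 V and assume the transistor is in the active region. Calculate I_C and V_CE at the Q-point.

I_C ≈ 3.8 mA, V_CE ≈ 7.7 V

Thevenize the base divider: V_Th = V_CC·R_2/(R_1+R_2) = 13×27/109 = 3.22 V, R_Th = R_1‖R_2 = 20.3 kΩ.
Base-emitter loop: V_Th = I_B·R_Th + V_BE + (β+1)I_B·R_E, so I_B = (3.22 − 0.7) / (20.3 + 76×0.39) = 0.0505 mA.
I_C = β·I_B = 75×0.0505 = 3.78 mA, and I_E = (β+1)I_B = 3.83 mA.
V_CE = V_CC − I_C·R_C − I_E·R_E = 13 − 3.78×1 − 3.83×0.39 = 7.72 V.
V_CE = 7.72 V > 0.2 V confirms active-region operation.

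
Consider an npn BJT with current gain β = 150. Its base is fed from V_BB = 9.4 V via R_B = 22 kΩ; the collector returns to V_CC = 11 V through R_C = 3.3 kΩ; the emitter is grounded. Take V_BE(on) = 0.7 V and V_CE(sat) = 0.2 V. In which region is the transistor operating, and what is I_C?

saturation; I_C ≈ 3.3 mA

Assume active: I_B = (9.4 − 0.7)/22 = 0.395 mA, giving I_C = β·I_B = 59.3 mA.
But then V_CE = 11 − 59.3×3.3 = -185 V < V_CE(sat) = 0.2 V — impossible in the active region.
So the transistor is saturated. With V_CE = 0.2 V, I_C = (V_CC − 0.2)/R_C = 10.8/3.3 = 3.27 mA.
Check: β·I_B = 59.3 mA > I_C = 3.27 mA, confirming saturation.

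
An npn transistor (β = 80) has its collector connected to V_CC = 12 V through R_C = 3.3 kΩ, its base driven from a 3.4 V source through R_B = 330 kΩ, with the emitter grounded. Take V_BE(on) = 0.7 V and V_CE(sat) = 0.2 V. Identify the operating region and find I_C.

active; I_C ≈ 0.65 mA

Assume active. Base-emitter loop: I_B = (V_BB − V_BE)/R_B = (3.4 − 0.7)/330 = 0.00818 mA.
I_C = β·I_B = 80×0.00818 = 0.655 mA.
V_CE = V_CC − I_C·R_C = 12 − 0.655×3.3 = 9.84 V > V_CE(sat), so the active-region assumption holds.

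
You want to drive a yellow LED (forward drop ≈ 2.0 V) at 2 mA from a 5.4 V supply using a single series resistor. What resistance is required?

The resistor drops V_S − V_D = 5.4 − 2.0 = 3.4 V at 2 mA.
R = 3.4 V / 2 mA = 1.7 kΩ.

R ≈ 1.7 kΩ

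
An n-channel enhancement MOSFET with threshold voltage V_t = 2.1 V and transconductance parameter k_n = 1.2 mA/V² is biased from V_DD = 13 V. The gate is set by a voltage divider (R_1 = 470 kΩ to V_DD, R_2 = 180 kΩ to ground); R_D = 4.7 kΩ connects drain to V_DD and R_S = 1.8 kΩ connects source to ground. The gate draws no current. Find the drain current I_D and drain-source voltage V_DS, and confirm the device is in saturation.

V_G = V_DD·R_2/(R_1+R_2) = 13×180/650 = 3.6 V.
Assume saturation: I_D = (k_n/2)(V_GS − V_t)² with V_GS = V_G − I_D·R_S = 3.6 − 1.8·I_D.
Substituting gives 1.94·I_D² − 4.24·I_D + 1.35 = 0, with roots I_D = 0.387 or 1.79 mA.
The root I_D = 1.79 mA gives V_GS = 0.371 V ≤ V_t, so take I_D = 0.387 mA.
Then V_GS = 2.9 V and V_DS = V_DD − I_D(R_D+R_S) = 13 − 0.387×6.5 = 10.5 V.
Saturation requires V_DS ≥ V_GS − V_t = 0.803 V; 10.5 ≥ 0.803 ✓.

I_D ≈ 0.39 mA, V_DS ≈ 10 V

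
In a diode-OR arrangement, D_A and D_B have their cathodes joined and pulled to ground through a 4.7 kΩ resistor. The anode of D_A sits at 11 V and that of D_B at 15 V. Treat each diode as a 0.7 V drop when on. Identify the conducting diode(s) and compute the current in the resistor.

Assume both conduct. Then node N would need to be at both 11−0.7 = 10.3 V and 15−0.7 = 14.3 V, which is impossible.
Assume only D_B conducts: V_N = 15 − 0.7 = 14.3 V, so I_R = 14.3/4.7 = 3.04 mA.
Check D_A: its anode-to-cathode voltage is 11 − 14.3 = -3.3 V < 0.7 V, so it is off. The assumption is consistent.

Only D_B conducts; I_R ≈ 3 mA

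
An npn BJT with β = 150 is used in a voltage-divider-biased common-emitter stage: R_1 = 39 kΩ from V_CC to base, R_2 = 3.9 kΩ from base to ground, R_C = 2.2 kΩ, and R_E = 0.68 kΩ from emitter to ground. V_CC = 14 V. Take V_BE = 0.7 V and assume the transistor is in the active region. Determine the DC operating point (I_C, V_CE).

I_C ≈ 0.81 mA, V_CE ≈ 12 V

Thevenize the base divider: V_Th = V_CC·R_2/(R_1+R_2) = 14×3.9/42.9 = 1.27 V, R_Th = R_1‖R_2 = 3.55 kΩ.
Base-emitter loop: V_Th = I_B·R_Th + V_BE + (β+1)I_B·R_E, so I_B = (1.27 − 0.7) / (3.55 + 151×0.68) = 0.00539 mA.
I_C = β·I_B = 150×0.00539 = 0.809 mA, and I_E = (β+1)I_B = 0.814 mA.
V_CE = V_CC − I_C·R_C − I_E·R_E = 14 − 0.809×2.2 − 0.814×0.68 = 11.7 V.
V_CE = 11.7 V > 0.2 V confirms active-region operation.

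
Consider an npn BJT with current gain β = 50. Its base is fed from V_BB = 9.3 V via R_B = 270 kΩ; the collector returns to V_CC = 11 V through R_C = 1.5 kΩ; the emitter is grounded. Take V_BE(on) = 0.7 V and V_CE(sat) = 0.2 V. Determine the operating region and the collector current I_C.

Assume active. Base-emitter loop: I_B = (V_BB − V_BE)/R_B = (9.3 − 0.7)/270 = 0.0319 mA.
I_C = β·I_B = 50×0.0319 = 1.59 mA.
V_CE = V_CC − I_C·R_C = 11 − 1.59×1.5 = 8.61 V > V_CE(sat), so the active-region assumption holds.

active; I_C ≈ 1.6 mA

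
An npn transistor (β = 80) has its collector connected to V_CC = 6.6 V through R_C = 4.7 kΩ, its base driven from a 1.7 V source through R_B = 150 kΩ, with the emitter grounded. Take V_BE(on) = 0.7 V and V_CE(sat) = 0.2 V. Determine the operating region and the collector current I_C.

active; I_C ≈ 0.53 mA

Assume active. Base-emitter loop: I_B = (V_BB − V_BE)/R_B = (1.7 − 0.7)/150 = 0.00667 mA.
I_C = β·I_B = 80×0.00667 = 0.533 mA.
V_CE = V_CC − I_C·R_C = 6.6 − 0.533×4.7 = 4.09 V > V_CE(sat), so the active-region assumption holds.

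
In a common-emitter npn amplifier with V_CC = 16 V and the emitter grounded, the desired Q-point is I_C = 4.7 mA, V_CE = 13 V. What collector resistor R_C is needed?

Collector loop: V_CC = I_C·R_C + V_CE.
R_C = (V_CC − V_CE)/I_C = (16 − 13)/4.7 = 0.638 kΩ.

R_C ≈ 0.64 kΩ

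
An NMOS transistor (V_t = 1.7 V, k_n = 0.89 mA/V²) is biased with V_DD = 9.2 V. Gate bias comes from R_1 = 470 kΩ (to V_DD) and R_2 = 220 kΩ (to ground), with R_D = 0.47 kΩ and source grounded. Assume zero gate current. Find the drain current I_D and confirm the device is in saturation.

I_D ≈ 0.68 mA

V_G = V_DD·R_2/(R_1+R_2) = 9.2×220/690 = 2.93 V. With the source grounded, V_GS = V_G = 2.93 V.
Assume saturation: I_D = (k_n/2)(V_GS − V_t)² = (0.89/2)×(2.93 − 1.7)² = 0.445×1.23² = 0.677 mA.
V_DS = V_DD − I_D·R_D = 9.2 − 0.677×0.47 = 8.88 V.
Saturation requires V_DS ≥ V_GS − V_t = 1.23 V; 8.88 ≥ 1.23 ✓.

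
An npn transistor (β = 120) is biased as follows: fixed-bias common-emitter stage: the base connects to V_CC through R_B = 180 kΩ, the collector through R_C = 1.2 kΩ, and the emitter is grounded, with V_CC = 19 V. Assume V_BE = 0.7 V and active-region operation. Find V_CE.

V_CE ≈ 4.4 V

Base loop: V_CC = I_B·R_B + V_BE, so I_B = (19 − 0.7)/180 kΩ = 0.102 mA.
In the active region I_C = β·I_B = 120 × 0.102 = 12.2 mA.
Collector loop: V_CE = V_CC − I_C·R_C = 19 − 12.2×1.2 = 4.36 V.
Since V_CE = 4.36 V > V_CE(sat) ≈ 0.2 V, the transistor is in the active region as assumed.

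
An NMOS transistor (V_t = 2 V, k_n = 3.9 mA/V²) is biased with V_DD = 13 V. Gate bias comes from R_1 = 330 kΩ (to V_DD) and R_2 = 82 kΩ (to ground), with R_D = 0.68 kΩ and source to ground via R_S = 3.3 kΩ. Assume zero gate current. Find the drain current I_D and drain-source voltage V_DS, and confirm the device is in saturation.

I_D ≈ 0.11 mA, V_DS ≈ 13 V

V_G = V_DD·R_2/(R_1+R_2) = 13×82/412 = 2.59 V.
Assume saturation: I_D = (k_n/2)(V_GS − V_t)² with V_GS = V_G − I_D·R_S = 2.59 − 3.3·I_D.
Substituting gives 21.2·I_D² − 8.56·I_D + 0.673 = 0, with roots I_D = 0.107 or 0.296 mA.
The root I_D = 0.296 mA gives V_GS = 1.61 V ≤ V_t, so take I_D = 0.107 mA.
Then V_GS = 2.23 V and V_DS = V_DD − I_D(R_D+R_S) = 13 − 0.107×3.98 = 12.6 V.
Saturation requires V_DS ≥ V_GS − V_t = 0.234 V; 12.6 ≥ 0.234 ✓.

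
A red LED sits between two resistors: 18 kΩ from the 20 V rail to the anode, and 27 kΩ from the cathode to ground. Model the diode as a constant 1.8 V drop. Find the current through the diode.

I ≈ 0.4 mA

The two resistors are in series with the diode, so KVL gives 20 = I·18 + 1.8 + I·27.
I = (20 − 1.8) / (18 + 27) kΩ = 18.2 / 45 = 0.404 mA.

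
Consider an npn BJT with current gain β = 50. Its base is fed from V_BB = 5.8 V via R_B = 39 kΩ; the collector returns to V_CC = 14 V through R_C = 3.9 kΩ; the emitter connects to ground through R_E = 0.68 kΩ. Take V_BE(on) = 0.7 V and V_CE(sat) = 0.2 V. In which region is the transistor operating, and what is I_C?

saturation; I_C ≈ 3 mA

Assume active: I_B = (5.8 − 0.7)/(39 + 51×0.68) = 0.0692 mA, I_C = β·I_B = 3.46 mA.
Then V_CE = 14 − 3.46×3.9 − 3.53×0.68 = -1.9 V < 0.2 V — the active assumption fails.
Re-solve with V_CE = 0.2 V. KCL at the emitter: V_E/R_E = (V_BB−0.7−V_E)/R_B + (V_CC−0.2−V_E)/R_C, giving V_E = 2.09 V.
I_C = (V_CC − 0.2 − V_E)/R_C = (13.8 − 2.09)/3.9 = 3 mA.
Check: I_B = (5.1 − 2.09)/39 = 0.0771 mA, and β·I_B = 3.85 mA > I_C, confirming saturation.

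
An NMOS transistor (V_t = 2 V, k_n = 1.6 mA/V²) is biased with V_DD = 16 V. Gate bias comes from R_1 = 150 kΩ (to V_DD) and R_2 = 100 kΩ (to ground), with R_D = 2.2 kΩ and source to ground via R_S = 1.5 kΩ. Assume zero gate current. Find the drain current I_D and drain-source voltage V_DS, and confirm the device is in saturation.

V_G = V_DD·R_2/(R_1+R_2) = 16×100/250 = 6.4 V.
Assume saturation: I_D = (k_n/2)(V_GS − V_t)² with V_GS = V_G − I_D·R_S = 6.4 − 1.5·I_D.
Substituting gives 1.8·I_D² − 11.6·I_D + 15.5 = 0, with roots I_D = 1.9 or 4.52 mA.
The root I_D = 4.52 mA gives V_GS = -0.376 V ≤ V_t, so take I_D = 1.9 mA.
Then V_GS = 3.54 V and V_DS = V_DD − I_D(R_D+R_S) = 16 − 1.9×3.7 = 8.95 V.
Saturation requires V_DS ≥ V_GS − V_t = 1.54 V; 8.95 ≥ 1.54 ✓.

I_D ≈ 1.9 mA, V_DS ≈ 9 V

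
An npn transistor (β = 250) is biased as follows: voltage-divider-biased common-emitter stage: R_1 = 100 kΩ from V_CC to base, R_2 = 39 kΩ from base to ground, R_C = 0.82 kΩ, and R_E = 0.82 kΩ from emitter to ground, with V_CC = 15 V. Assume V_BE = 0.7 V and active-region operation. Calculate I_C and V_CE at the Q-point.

Thevenize the base divider: V_Th = V_CC·R_2/(R_1+R_2) = 15×39/139 = 4.21 V, R_Th = R_1‖R_2 = 28.1 kΩ.
Base-emitter loop: V_Th = I_B·R_Th + V_BE + (β+1)I_B·R_E, so I_B = (4.21 − 0.7) / (28.1 + 251×0.82) = 0.015 mA.
I_C = β·I_B = 250×0.015 = 3.75 mA, and I_E = (β+1)I_B = 3.77 mA.
V_CE = V_CC − I_C·R_C − I_E·R_E = 15 − 3.75×0.82 − 3.77×0.82 = 8.84 V.
V_CE = 8.84 V > 0.2 V confirms active-region operation.

I_C ≈ 3.8 mA, V_CE ≈ 8.8 V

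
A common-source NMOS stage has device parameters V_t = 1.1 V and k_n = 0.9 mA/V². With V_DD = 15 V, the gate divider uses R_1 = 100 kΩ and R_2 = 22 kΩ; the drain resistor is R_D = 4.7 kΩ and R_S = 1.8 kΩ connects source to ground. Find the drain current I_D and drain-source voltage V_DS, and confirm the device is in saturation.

I_D ≈ 0.38 mA, V_DS ≈ 13 V

V_G = V_DD·R_2/(R_1+R_2) = 15×22/122 = 2.7 V.
Assume saturation: I_D = (k_n/2)(V_GS − V_t)² with V_GS = V_G − I_D·R_S = 2.7 − 1.8·I_D.
Substituting gives 1.46·I_D² − 3.6·I_D + 1.16 = 0, with roots I_D = 0.381 or 2.09 mA.
The root I_D = 2.09 mA gives V_GS = -1.05 V ≤ V_t, so take I_D = 0.381 mA.
Then V_GS = 2.02 V and V_DS = V_DD − I_D(R_D+R_S) = 15 − 0.381×6.5 = 12.5 V.
Saturation requires V_DS ≥ V_GS − V_t = 0.92 V; 12.5 ≥ 0.92 ✓.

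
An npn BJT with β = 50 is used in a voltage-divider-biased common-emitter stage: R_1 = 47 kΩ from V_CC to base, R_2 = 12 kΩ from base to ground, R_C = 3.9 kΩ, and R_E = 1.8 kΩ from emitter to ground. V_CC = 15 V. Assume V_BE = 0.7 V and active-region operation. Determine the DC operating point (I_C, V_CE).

I_C ≈ 1.2 mA, V_CE ≈ 8.3 V

Thevenize the base divider: V_Th = V_CC·R_2/(R_1+R_2) = 15×12/59 = 3.05 V, R_Th = R_1‖R_2 = 9.56 kΩ.
Base-emitter loop: V_Th = I_B·R_Th + V_BE + (β+1)I_B·R_E, so I_B = (3.05 − 0.7) / (9.56 + 51×1.8) = 0.0232 mA.
I_C = β·I_B = 50×0.0232 = 1.16 mA, and I_E = (β+1)I_B = 1.18 mA.
V_CE = V_CC − I_C·R_C − I_E·R_E = 15 − 1.16×3.9 − 1.18×1.8 = 8.35 V.
V_CE = 8.35 V > 0.2 V confirms active-region operation.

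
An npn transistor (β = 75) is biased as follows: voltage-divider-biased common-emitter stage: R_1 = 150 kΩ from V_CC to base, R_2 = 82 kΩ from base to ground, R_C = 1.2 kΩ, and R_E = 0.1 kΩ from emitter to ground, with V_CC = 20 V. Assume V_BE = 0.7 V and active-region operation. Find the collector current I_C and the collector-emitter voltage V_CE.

Thevenize the base divider: V_Th = V_CC·R_2/(R_1+R_2) = 20×82/232 = 7.07 V, R_Th = R_1‖R_2 = 53 kΩ.
Base-emitter loop: V_Th = I_B·R_Th + V_BE + (β+1)I_B·R_E, so I_B = (7.07 − 0.7) / (53 + 76×0.1) = 0.105 mA.
I_C = β·I_B = 75×0.105 = 7.88 mA, and I_E = (β+1)I_B = 7.99 mA.
V_CE = V_CC − I_C·R_C − I_E·R_E = 20 − 7.88×1.2 − 7.99×0.1 = 9.75 V.
V_CE = 9.75 V > 0.2 V confirms active-region operation.

I_C ≈ 7.9 mA, V_CE ≈ 9.7 V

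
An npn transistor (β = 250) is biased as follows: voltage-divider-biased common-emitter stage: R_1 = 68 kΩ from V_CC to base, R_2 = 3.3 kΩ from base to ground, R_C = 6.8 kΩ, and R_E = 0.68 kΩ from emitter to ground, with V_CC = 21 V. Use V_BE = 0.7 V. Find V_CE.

Thevenize the base divider: V_Th = V_CC·R_2/(R_1+R_2) = 21×3.3/71.3 = 0.972 V, R_Th = R_1‖R_2 = 3.15 kΩ.
Base-emitter loop: V_Th = I_B·R_Th + V_BE + (β+1)I_B·R_E, so I_B = (0.972 − 0.7) / (3.15 + 251×0.68) = 0.00156 mA.
I_C = β·I_B = 250×0.00156 = 0.391 mA, and I_E = (β+1)I_B = 0.393 mA.
V_CE = V_CC − I_C·R_C − I_E·R_E = 21 − 0.391×6.8 − 0.393×0.68 = 18.1 V.
V_CE = 18.1 V > 0.2 V confirms active-region operation.

V_CE ≈ 18 V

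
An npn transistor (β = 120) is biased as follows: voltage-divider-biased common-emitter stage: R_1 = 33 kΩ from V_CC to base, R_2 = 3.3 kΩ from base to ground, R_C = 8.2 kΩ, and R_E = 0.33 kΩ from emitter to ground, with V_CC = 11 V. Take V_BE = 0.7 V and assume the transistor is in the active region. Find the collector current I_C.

I_C ≈ 0.84 mA

Thevenize the base divider: V_Th = V_CC·R_2/(R_1+R_2) = 11×3.3/36.3 = 1 V, R_Th = R_1‖R_2 = 3 kΩ.
Base-emitter loop: V_Th = I_B·R_Th + V_BE + (β+1)I_B·R_E, so I_B = (1 − 0.7) / (3 + 121×0.33) = 0.00699 mA.
I_C = β·I_B = 120×0.00699 = 0.839 mA, and I_E = (β+1)I_B = 0.846 mA.
V_CE = V_CC − I_C·R_C − I_E·R_E = 11 − 0.839×8.2 − 0.846×0.33 = 3.84 V.
V_CE = 3.84 V > 0.2 V confirms active-region operation.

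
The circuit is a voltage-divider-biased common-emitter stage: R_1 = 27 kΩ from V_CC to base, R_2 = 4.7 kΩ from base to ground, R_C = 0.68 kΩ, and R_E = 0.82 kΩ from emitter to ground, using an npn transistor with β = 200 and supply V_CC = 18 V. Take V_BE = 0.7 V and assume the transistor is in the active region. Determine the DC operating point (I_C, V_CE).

Thevenize the base divider: V_Th = V_CC·R_2/(R_1+R_2) = 18×4.7/31.7 = 2.67 V, R_Th = R_1‖R_2 = 4 kΩ.
Base-emitter loop: V_Th = I_B·R_Th + V_BE + (β+1)I_B·R_E, so I_B = (2.67 − 0.7) / (4 + 201×0.82) = 0.0117 mA.
I_C = β·I_B = 200×0.0117 = 2.33 mA, and I_E = (β+1)I_B = 2.34 mA.
V_CE = V_CC − I_C·R_C − I_E·R_E = 18 − 2.33×0.68 − 2.34×0.82 = 14.5 V.
V_CE = 14.5 V > 0.2 V confirms active-region operation.

I_C ≈ 2.3 mA, V_CE ≈ 14 V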